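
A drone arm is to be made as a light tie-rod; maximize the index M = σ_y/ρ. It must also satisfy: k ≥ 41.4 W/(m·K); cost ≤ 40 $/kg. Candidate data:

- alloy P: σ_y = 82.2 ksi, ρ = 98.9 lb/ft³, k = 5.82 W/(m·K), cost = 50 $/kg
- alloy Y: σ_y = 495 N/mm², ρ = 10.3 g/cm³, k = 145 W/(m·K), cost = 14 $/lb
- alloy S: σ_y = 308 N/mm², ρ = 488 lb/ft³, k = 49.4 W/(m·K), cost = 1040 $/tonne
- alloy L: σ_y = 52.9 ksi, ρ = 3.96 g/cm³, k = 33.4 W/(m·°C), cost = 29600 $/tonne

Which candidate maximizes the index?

Screen on constraints: k ≥ 41.4 W/(m·K); cost ≤ 40 $/kg. Survivors: alloy Y, alloy S.
Normalizing units and computing the index:
  alloy Y: σ_y = 495.0 MPa, ρ = 10300 kg/m³
  alloy S: σ_y = 308.0 MPa, ρ = 7817 kg/m³
  alloy Y: M = 48.1 kN·m/kg
  alloy S: M = 39.4 kN·m/kg
The maximum is for alloy Y.

alloy Y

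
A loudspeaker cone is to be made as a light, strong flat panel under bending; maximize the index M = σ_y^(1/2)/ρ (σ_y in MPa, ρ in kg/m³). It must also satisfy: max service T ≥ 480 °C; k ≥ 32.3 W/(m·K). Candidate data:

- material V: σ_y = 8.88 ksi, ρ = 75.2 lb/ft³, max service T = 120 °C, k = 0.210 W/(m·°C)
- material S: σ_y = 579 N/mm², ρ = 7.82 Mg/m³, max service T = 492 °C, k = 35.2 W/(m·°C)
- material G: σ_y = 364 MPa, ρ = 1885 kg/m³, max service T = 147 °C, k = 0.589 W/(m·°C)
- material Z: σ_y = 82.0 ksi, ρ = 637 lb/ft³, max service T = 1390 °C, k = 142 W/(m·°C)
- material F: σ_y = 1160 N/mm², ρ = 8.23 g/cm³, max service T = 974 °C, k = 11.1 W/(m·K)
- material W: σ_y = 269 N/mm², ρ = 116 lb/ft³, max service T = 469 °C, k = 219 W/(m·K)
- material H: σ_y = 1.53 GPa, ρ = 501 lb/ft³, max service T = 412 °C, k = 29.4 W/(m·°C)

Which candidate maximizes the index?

material S

Screen on constraints: max service T ≥ 480 °C; k ≥ 32.3 W/(m·K). Survivors: material S, material Z.
Normalizing units and computing the index:
  material S: σ_y = 579.0 MPa, ρ = 7820 kg/m³
  material Z: σ_y = 565.4 MPa, ρ = 10200 kg/m³
  material S: M = 3.08×10⁻³
  material Z: M = 2.33×10⁻³
The maximum is for material S.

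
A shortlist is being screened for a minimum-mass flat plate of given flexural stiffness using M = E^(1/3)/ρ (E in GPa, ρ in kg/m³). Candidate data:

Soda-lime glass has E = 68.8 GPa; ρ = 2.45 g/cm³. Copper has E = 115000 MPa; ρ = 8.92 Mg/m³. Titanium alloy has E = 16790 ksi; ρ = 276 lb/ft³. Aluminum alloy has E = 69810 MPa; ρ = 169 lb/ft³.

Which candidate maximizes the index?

soda-lime glass

Putting every candidate on a common basis:
  soda-lime glass: E = 68.80 GPa, ρ = 2450 kg/m³
  copper: E = 115.0 GPa, ρ = 8920 kg/m³
  titanium alloy: E = 115.8 GPa, ρ = 4421 kg/m³
  aluminum alloy: E = 69.81 GPa, ρ = 2707 kg/m³
  soda-lime glass: M = 1.67×10⁻³
  aluminum alloy: M = 1.52×10⁻³
  titanium alloy: M = 1.10×10⁻³
  copper: M = 0.545×10⁻³
Soda-lime glass has the largest M.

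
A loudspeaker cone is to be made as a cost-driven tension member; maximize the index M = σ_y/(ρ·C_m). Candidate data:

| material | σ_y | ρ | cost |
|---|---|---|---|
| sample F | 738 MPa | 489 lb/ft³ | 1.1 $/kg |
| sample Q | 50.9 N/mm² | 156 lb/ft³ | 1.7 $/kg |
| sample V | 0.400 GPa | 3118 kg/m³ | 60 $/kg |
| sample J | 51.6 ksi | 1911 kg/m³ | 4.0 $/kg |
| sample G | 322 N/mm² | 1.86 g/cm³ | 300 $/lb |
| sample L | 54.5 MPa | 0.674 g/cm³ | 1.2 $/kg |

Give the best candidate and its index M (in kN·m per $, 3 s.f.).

Normalizing units and computing the index:
  sample F: σ_y = 738.0 MPa, ρ = 7833 kg/m³, cost = 1.100 $/kg
  sample Q: σ_y = 50.90 MPa, ρ = 2499 kg/m³, cost = 1.700 $/kg
  sample V: σ_y = 400.0 MPa, ρ = 3118 kg/m³, cost = 60.00 $/kg
  sample J: σ_y = 355.8 MPa, ρ = 1911 kg/m³, cost = 4.000 $/kg
  sample G: σ_y = 322.0 MPa, ρ = 1860 kg/m³, cost = 661.4 $/kg
  sample L: σ_y = 54.50 MPa, ρ = 674.0 kg/m³, cost = 1.200 $/kg
  sample F: M = 85.7 kN·m per $
  sample L: M = 67.4 kN·m per $
  sample J: M = 46.5 kN·m per $
  sample Q: M = 12.0 kN·m per $
  sample V: M = 2.14 kN·m per $
  sample G: M = 0.262 kN·m per $
The maximum is for sample F.

sample F, M = 85.7 kN·m per $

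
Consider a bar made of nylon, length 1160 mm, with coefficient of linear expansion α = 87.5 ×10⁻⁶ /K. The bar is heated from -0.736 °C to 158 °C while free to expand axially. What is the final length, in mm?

1176.1 mm

ΔT = 158 − (-0.736) = 158.7 K.
ΔL = α·L₀·ΔT = 87.5×10⁻⁶ × 1160 mm × 158.7 K = 16.1 mm.
L = L₀ + ΔL = 1160 + 16.1 = 1176.1 mm.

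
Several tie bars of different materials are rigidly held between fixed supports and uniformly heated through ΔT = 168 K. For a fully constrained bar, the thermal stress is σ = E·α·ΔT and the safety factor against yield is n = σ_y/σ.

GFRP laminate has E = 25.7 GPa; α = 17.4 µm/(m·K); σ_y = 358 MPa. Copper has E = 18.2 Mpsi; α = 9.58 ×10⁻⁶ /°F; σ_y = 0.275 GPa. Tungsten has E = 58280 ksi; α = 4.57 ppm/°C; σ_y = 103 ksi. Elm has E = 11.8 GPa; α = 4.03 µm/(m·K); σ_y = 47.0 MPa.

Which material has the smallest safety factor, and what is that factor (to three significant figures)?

copper, n = 0.756

Per material, after unit conversion:
  GFRP laminate: E = 25.70, α = 17.4, σ_y = 358.0 → σ = 75.1 MPa, n = 4.77
  copper: E = 125.5, α = 17.2, σ_y = 275.0 → σ = 364 MPa, n = 0.756
  tungsten: E = 401.8, α = 4.57, σ_y = 710.2 → σ = 309 MPa, n = 2.30
  elm: E = 11.80, α = 4.03, σ_y = 47.00 → σ = 7.99 MPa, n = 5.88
The minimum is copper at n = 0.756.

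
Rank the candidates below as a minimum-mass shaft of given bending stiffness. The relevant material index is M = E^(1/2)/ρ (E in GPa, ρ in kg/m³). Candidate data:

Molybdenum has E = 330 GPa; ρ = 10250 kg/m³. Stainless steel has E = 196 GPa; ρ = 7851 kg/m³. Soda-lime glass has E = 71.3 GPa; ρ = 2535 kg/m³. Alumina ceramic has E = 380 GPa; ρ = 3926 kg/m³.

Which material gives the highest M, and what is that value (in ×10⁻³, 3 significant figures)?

Per-candidate index values:
  alumina ceramic: M = 4.97×10⁻³
  soda-lime glass: M = 3.33×10⁻³
  stainless steel: M = 1.78×10⁻³
  molybdenum: M = 1.77×10⁻³
Highest index: alumina ceramic.

alumina ceramic, M = 4.97×10⁻³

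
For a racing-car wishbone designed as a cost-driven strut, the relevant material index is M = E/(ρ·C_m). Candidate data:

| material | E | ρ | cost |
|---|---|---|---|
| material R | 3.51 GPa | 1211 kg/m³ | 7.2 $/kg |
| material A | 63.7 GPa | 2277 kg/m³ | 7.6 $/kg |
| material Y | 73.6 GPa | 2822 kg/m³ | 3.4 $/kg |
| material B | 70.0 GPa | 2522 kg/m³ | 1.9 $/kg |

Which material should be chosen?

material B

Per-candidate index values:
  material B: M = 14.6 MN·m per $
  material Y: M = 7.67 MN·m per $
  material A: M = 3.68 MN·m per $
  material R: M = 0.403 MN·m per $
Material B has the largest M.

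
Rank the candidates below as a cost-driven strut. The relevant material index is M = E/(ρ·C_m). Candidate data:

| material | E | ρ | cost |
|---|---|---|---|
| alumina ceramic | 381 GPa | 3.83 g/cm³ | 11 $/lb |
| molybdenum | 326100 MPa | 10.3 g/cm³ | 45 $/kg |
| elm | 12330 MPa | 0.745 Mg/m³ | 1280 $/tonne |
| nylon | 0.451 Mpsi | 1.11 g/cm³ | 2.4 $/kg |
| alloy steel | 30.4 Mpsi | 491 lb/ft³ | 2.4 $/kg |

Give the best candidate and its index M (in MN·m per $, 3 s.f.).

After converting to SI:
  alumina ceramic: E = 381.0 GPa, ρ = 3830 kg/m³, cost = 24.25 $/kg
  molybdenum: E = 326.1 GPa, ρ = 10300 kg/m³, cost = 45.00 $/kg
  elm: E = 12.33 GPa, ρ = 745.0 kg/m³, cost = 1.280 $/kg
  nylon: E = 3.110 GPa, ρ = 1110 kg/m³, cost = 2.400 $/kg
  alloy steel: E = 209.6 GPa, ρ = 7865 kg/m³, cost = 2.400 $/kg
  elm: M = 12.9 MN·m per $
  alloy steel: M = 11.1 MN·m per $
  alumina ceramic: M = 4.10 MN·m per $
  nylon: M = 1.17 MN·m per $
  molybdenum: M = 0.704 MN·m per $
Highest index: elm.

elm, M = 12.9 MN·m per $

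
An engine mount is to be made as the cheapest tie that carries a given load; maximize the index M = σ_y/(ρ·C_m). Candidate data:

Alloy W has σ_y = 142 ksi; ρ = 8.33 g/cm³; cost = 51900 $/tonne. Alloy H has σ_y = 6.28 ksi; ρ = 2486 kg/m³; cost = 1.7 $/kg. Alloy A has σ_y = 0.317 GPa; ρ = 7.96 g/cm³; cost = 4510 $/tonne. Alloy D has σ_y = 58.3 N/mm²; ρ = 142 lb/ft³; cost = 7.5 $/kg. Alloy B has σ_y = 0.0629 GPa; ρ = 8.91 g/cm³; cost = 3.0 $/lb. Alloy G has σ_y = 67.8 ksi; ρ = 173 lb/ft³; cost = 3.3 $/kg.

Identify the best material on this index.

In SI units:
  alloy W: σ_y = 979.1 MPa, ρ = 8330 kg/m³, cost = 51.90 $/kg
  alloy H: σ_y = 43.30 MPa, ρ = 2486 kg/m³, cost = 1.700 $/kg
  alloy A: σ_y = 317.0 MPa, ρ = 7960 kg/m³, cost = 4.510 $/kg
  alloy D: σ_y = 58.30 MPa, ρ = 2275 kg/m³, cost = 7.500 $/kg
  alloy B: σ_y = 62.90 MPa, ρ = 8910 kg/m³, cost = 6.614 $/kg
  alloy G: σ_y = 467.5 MPa, ρ = 2771 kg/m³, cost = 3.300 $/kg
  alloy G: M = 51.1 kN·m per $
  alloy H: M = 10.2 kN·m per $
  alloy A: M = 8.83 kN·m per $
  alloy D: M = 3.42 kN·m per $
  alloy W: M = 2.26 kN·m per $
  alloy B: M = 1.07 kN·m per $
Highest index: alloy G.

alloy G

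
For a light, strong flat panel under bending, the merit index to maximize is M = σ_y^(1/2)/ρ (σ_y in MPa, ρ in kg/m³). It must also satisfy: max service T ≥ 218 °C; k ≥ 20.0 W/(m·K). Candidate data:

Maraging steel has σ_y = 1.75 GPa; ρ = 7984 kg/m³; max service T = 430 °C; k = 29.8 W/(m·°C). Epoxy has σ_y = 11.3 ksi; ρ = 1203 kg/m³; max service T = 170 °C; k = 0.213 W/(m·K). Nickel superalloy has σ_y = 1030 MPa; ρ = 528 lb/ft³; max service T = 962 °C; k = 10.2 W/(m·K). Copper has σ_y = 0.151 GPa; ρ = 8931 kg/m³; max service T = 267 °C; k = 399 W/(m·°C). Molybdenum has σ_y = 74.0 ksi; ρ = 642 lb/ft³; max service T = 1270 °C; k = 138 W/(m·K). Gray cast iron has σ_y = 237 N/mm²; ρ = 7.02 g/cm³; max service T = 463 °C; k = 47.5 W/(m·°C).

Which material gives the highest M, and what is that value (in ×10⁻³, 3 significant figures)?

Screen on constraints: max service T ≥ 218 °C; k ≥ 20.0 W/(m·K). Survivors: maraging steel, copper, molybdenum, gray cast iron.
Putting every candidate on a common basis:
  maraging steel: σ_y = 1750 MPa, ρ = 7984 kg/m³
  copper: σ_y = 151.0 MPa, ρ = 8931 kg/m³
  molybdenum: σ_y = 510.2 MPa, ρ = 10280 kg/m³
  gray cast iron: σ_y = 237.0 MPa, ρ = 7020 kg/m³
  maraging steel: M = 5.24×10⁻³
  molybdenum: M = 2.20×10⁻³
  gray cast iron: M = 2.19×10⁻³
  copper: M = 1.38×10⁻³
Maraging steel has the largest M.

maraging steel, M = 5.24×10⁻³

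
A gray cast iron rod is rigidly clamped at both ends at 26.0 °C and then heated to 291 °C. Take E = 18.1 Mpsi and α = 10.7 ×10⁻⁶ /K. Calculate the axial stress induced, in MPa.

E = 18.1 Mpsi = 124.8 GPa.
ΔT = 265.0 K. Constrained thermal stress σ = E·α·ΔT = 124.8×10³ MPa × 10.7×10⁻⁶ × 265.0 = 354 MPa (compressive).

354 MPa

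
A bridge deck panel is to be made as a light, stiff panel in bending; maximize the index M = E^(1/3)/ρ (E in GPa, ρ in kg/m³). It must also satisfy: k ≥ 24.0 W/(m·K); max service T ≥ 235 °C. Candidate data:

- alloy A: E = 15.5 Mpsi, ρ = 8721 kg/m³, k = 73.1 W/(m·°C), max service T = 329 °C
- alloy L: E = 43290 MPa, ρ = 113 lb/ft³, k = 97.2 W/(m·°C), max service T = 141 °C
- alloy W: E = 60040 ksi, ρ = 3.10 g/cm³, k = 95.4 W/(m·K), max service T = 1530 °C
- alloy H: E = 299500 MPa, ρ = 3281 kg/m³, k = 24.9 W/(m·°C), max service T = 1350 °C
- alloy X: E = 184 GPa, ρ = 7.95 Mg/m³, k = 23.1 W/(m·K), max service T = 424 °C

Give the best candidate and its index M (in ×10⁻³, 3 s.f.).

alloy W, M = 2.40×10⁻³

Screen on constraints: k ≥ 24.0 W/(m·K); max service T ≥ 235 °C. Survivors: alloy A, alloy W, alloy H.
Normalizing units and computing the index:
  alloy A: E = 106.9 GPa, ρ = 8721 kg/m³
  alloy W: E = 414.0 GPa, ρ = 3100 kg/m³
  alloy H: E = 299.5 GPa, ρ = 3281 kg/m³
  alloy W: M = 2.40×10⁻³
  alloy H: M = 2.04×10⁻³
  alloy A: M = 0.544×10⁻³
Highest index: alloy W.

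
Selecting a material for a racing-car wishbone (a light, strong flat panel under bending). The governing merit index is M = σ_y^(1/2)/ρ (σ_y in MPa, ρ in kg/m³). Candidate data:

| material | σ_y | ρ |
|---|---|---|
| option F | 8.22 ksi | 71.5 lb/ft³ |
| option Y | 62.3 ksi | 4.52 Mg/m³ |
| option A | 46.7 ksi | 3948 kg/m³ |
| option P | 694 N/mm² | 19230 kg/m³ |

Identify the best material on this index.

option F

Normalizing units and computing the index:
  option F: σ_y = 56.67 MPa, ρ = 1145 kg/m³
  option Y: σ_y = 429.5 MPa, ρ = 4520 kg/m³
  option A: σ_y = 322.0 MPa, ρ = 3948 kg/m³
  option P: σ_y = 694.0 MPa, ρ = 19230 kg/m³
  option F: M = 6.57×10⁻³
  option Y: M = 4.59×10⁻³
  option A: M = 4.55×10⁻³
  option P: M = 1.37×10⁻³
The maximum is for option F.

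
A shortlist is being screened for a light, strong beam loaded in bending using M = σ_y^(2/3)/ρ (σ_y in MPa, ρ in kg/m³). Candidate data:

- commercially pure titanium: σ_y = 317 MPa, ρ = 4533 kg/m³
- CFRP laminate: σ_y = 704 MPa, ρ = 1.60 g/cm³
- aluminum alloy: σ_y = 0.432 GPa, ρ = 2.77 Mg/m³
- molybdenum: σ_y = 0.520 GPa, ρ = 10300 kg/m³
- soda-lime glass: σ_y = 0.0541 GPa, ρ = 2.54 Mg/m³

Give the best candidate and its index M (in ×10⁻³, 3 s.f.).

CFRP laminate, M = 49.5×10⁻³

After converting to SI:
  commercially pure titanium: σ_y = 317.0 MPa, ρ = 4533 kg/m³
  CFRP laminate: σ_y = 704.0 MPa, ρ = 1600 kg/m³
  aluminum alloy: σ_y = 432.0 MPa, ρ = 2770 kg/m³
  molybdenum: σ_y = 520.0 MPa, ρ = 10300 kg/m³
  soda-lime glass: σ_y = 54.10 MPa, ρ = 2540 kg/m³
  CFRP laminate: M = 49.5×10⁻³
  aluminum alloy: M = 20.6×10⁻³
  commercially pure titanium: M = 10.3×10⁻³
  molybdenum: M = 6.28×10⁻³
  soda-lime glass: M = 5.63×10⁻³
CFRP laminate ranks first.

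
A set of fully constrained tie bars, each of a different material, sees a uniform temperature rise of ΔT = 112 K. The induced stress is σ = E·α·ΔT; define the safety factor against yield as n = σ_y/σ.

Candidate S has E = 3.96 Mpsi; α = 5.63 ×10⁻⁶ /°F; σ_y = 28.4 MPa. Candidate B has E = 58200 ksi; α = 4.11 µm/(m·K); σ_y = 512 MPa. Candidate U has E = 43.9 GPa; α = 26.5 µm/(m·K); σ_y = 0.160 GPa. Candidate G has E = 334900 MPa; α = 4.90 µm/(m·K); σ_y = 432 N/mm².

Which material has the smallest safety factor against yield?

Converting E to GPa, α to ×10⁻⁶/K, σ_y to MPa, then σ and n for each:
  candidate S: E = 27.30, α = 10.1, σ_y = 28.40 → σ = 31.0 MPa, n = 0.916
  candidate B: E = 401.3, α = 4.11, σ_y = 512.0 → σ = 185 MPa, n = 2.77
  candidate U: E = 43.90, α = 26.5, σ_y = 160.0 → σ = 130 MPa, n = 1.23
  candidate G: E = 334.9, α = 4.90, σ_y = 432.0 → σ = 184 MPa, n = 2.35
Smallest n: candidate S with n = 0.916.

candidate S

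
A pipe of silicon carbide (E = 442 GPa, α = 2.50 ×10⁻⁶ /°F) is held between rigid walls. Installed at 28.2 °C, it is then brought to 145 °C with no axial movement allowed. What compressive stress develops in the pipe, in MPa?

α = 2.50×10⁻⁶/°F × 9/5 = 4.50×10⁻⁶/K.
ΔT = 116.8 K. Constrained thermal stress σ = E·α·ΔT = 442.0×10³ MPa × 4.50×10⁻⁶ × 116.8 = 232 MPa (compressive).

232 MPa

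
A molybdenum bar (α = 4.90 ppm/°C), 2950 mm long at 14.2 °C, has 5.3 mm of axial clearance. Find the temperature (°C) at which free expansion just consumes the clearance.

α·L₀·ΔT = 5.3 mm ⇒ ΔT = 5.3 / (4.90×10⁻⁶ × 2950.0) = 366.7 K.
T = 14.2 + 366.7 = 380.9 °C.

381 °C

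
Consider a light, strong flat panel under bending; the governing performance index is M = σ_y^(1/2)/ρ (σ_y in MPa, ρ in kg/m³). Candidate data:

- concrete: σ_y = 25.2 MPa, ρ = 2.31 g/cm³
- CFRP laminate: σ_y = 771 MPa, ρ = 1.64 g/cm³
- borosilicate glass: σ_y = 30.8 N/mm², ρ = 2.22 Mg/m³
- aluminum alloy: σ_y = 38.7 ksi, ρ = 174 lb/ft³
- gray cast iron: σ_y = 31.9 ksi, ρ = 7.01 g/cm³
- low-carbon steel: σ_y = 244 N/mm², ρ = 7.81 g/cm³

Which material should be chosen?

In SI units:
  concrete: σ_y = 25.20 MPa, ρ = 2310 kg/m³
  CFRP laminate: σ_y = 771.0 MPa, ρ = 1640 kg/m³
  borosilicate glass: σ_y = 30.80 MPa, ρ = 2220 kg/m³
  aluminum alloy: σ_y = 266.8 MPa, ρ = 2787 kg/m³
  gray cast iron: σ_y = 219.9 MPa, ρ = 7010 kg/m³
  low-carbon steel: σ_y = 244.0 MPa, ρ = 7810 kg/m³
  CFRP laminate: M = 16.9×10⁻³
  aluminum alloy: M = 5.86×10⁻³
  borosilicate glass: M = 2.50×10⁻³
  concrete: M = 2.17×10⁻³
  gray cast iron: M = 2.12×10⁻³
  low-carbon steel: M = 2.00×10⁻³
Highest index: CFRP laminate.

CFRP laminate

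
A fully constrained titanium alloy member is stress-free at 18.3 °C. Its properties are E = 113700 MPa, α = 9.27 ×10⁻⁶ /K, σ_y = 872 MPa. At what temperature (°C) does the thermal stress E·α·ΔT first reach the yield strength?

E = 113700 MPa = 113.7 GPa.
E·α·ΔT = 872.0 MPa ⇒ ΔT = 872.0 / (113.7×10³ × 9.27×10⁻⁶) = 827.3 K.
T = 18.3 + 827.3 = 845.6 °C.

846 °C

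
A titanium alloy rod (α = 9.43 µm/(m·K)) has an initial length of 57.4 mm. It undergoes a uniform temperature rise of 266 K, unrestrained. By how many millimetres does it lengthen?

0.144 mm

ΔL = α·L₀·ΔT = 9.43×10⁻⁶ × 57.4 mm × 266.0 K = 0.144 mm.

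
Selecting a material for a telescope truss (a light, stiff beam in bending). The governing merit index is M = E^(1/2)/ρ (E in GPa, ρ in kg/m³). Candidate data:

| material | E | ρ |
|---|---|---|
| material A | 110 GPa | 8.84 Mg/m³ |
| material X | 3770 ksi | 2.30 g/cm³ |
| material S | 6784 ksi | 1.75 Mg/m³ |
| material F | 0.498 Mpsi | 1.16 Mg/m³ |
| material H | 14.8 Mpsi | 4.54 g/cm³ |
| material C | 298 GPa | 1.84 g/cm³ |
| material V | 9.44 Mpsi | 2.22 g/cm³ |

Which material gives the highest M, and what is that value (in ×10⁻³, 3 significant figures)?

material C, M = 9.38×10⁻³

Normalizing units and computing the index:
  material A: E = 110.0 GPa, ρ = 8840 kg/m³
  material X: E = 25.99 GPa, ρ = 2300 kg/m³
  material S: E = 46.77 GPa, ρ = 1750 kg/m³
  material F: E = 3.434 GPa, ρ = 1160 kg/m³
  material H: E = 102.0 GPa, ρ = 4540 kg/m³
  material C: E = 298.0 GPa, ρ = 1840 kg/m³
  material V: E = 65.09 GPa, ρ = 2220 kg/m³
  material C: M = 9.38×10⁻³
  material S: M = 3.91×10⁻³
  material V: M = 3.63×10⁻³
  material H: M = 2.23×10⁻³
  material X: M = 2.22×10⁻³
  material F: M = 1.60×10⁻³
  material A: M = 1.19×10⁻³
Material C has the largest M.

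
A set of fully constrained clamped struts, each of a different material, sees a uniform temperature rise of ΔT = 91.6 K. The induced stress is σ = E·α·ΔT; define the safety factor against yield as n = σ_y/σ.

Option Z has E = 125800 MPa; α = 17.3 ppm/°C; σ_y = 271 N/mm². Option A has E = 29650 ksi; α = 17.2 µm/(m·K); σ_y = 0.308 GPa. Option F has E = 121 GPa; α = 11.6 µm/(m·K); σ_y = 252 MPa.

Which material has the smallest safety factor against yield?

Converting E to GPa, α to ×10⁻⁶/K, σ_y to MPa, then σ and n for each:
  option Z: E = 125.8, α = 17.3, σ_y = 271.0 → σ = 199 MPa, n = 1.36
  option A: E = 204.4, α = 17.2, σ_y = 308.0 → σ = 322 MPa, n = 0.956
  option F: E = 121.0, α = 11.6, σ_y = 252.0 → σ = 129 MPa, n = 1.96
The minimum is option A at n = 0.956.

option A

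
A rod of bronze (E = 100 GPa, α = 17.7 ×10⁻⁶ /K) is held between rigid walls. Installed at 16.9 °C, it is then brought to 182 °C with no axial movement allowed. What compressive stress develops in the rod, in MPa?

292 MPa

ΔT = 165.1 K. Constrained thermal stress σ = E·α·ΔT = 100.0×10³ MPa × 17.7×10⁻⁶ × 165.1 = 292 MPa (compressive).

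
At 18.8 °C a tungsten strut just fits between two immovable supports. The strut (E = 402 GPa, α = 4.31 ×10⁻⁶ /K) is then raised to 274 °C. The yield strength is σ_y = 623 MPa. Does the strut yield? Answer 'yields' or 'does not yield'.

does not yield

ΔT = 255.2 K. Constrained thermal stress σ = E·α·ΔT = 402.0×10³ MPa × 4.31×10⁻⁶ × 255.2 = 442 MPa (compressive).
Compare to σ_y = 623 MPa: σ < σ_y, so it does not yield.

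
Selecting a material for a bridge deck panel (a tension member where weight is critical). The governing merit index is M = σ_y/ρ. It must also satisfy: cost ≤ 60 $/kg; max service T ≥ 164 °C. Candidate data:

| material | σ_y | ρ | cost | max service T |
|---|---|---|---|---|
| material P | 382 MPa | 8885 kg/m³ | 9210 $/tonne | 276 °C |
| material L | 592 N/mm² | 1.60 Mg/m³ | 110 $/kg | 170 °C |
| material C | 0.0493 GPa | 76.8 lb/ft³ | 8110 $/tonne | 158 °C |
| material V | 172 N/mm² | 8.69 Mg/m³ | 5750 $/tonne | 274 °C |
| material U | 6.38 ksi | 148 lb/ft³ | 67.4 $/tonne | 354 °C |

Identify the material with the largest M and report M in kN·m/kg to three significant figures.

Screen on constraints: cost ≤ 60 $/kg; max service T ≥ 164 °C. Survivors: material P, material V, material U.
After converting to SI:
  material P: σ_y = 382.0 MPa, ρ = 8885 kg/m³
  material V: σ_y = 172.0 MPa, ρ = 8690 kg/m³
  material U: σ_y = 43.99 MPa, ρ = 2371 kg/m³
  material P: M = 43.0 kN·m/kg
  material V: M = 19.8 kN·m/kg
  material U: M = 18.6 kN·m/kg
Material P has the largest M.

material P, M = 43.0 kN·m/kg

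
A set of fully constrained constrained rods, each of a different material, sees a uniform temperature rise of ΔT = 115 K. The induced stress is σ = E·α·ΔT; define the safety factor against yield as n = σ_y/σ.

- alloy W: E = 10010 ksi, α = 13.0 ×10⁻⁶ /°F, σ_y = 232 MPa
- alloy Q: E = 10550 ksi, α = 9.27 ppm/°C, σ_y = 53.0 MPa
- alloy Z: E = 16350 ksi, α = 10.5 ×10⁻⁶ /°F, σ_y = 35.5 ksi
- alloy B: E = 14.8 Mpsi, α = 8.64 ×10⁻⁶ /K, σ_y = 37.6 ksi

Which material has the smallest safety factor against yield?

alloy Q

With everything in SI (GPa, ×10⁻⁶/K, MPa):
  alloy W: E = 69.02, α = 23.4, σ_y = 232.0 → σ = 186 MPa, n = 1.25
  alloy Q: E = 72.74, α = 9.27, σ_y = 53.00 → σ = 77.5 MPa, n = 0.683
  alloy Z: E = 112.7, α = 18.9, σ_y = 244.8 → σ = 245 MPa, n = 0.999
  alloy B: E = 102.0, α = 8.64, σ_y = 259.2 → σ = 101 MPa, n = 2.56
The minimum is alloy Q at n = 0.683.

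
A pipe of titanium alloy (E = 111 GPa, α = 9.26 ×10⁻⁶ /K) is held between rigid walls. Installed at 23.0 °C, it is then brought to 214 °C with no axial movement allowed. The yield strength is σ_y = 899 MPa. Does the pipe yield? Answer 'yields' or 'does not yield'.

does not yield

ΔT = 191.0 K. Constrained thermal stress σ = E·α·ΔT = 111.0×10³ MPa × 9.26×10⁻⁶ × 191.0 = 196 MPa (compressive).
Compare to σ_y = 899 MPa: σ < σ_y, so it does not yield.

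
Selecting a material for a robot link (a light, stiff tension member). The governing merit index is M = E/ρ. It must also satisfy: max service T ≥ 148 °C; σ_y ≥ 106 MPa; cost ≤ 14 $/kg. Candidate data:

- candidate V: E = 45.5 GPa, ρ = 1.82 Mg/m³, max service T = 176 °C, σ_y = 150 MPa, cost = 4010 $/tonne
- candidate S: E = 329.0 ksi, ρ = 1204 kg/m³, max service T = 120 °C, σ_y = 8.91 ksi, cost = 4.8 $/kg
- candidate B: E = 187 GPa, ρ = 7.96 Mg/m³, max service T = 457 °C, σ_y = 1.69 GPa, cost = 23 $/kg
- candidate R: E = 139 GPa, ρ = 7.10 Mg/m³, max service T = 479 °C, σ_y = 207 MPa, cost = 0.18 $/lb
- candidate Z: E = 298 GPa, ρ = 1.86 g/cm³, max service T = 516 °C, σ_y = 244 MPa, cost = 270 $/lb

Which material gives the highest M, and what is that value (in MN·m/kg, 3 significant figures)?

candidate V, M = 25.0 MN·m/kg

Screen on constraints: max service T ≥ 148 °C; σ_y ≥ 106 MPa; cost ≤ 14 $/kg. Survivors: candidate V, candidate R.
Convert each candidate to consistent units, then evaluate M:
  candidate V: E = 45.50 GPa, ρ = 1820 kg/m³
  candidate R: E = 139.0 GPa, ρ = 7100 kg/m³
  candidate V: M = 25.0 MN·m/kg
  candidate R: M = 19.6 MN·m/kg
Highest index: candidate V.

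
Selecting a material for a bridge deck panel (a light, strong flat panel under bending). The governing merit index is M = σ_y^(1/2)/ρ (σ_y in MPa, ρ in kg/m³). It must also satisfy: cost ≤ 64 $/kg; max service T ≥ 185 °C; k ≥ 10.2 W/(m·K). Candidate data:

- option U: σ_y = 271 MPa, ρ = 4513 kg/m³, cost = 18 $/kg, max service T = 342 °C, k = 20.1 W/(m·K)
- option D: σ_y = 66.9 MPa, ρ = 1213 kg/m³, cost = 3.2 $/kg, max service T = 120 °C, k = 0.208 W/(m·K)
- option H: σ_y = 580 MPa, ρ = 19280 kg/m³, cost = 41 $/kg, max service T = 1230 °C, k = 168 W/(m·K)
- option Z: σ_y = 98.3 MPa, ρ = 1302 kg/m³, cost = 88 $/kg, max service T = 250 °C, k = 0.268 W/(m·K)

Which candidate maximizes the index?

Screen on constraints: cost ≤ 64 $/kg; max service T ≥ 185 °C; k ≥ 10.2 W/(m·K). Survivors: option U, option H.
Per-candidate index values:
  option U: M = 3.65×10⁻³
  option H: M = 1.25×10⁻³
The maximum is for option U.

option U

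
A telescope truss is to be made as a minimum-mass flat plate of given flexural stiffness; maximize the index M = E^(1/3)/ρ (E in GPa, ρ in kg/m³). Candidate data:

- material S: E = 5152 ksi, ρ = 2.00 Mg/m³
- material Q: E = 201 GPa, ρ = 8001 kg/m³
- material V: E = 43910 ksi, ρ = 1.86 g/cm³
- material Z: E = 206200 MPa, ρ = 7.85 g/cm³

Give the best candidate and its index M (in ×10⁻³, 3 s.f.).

material V, M = 3.61×10⁻³

In SI units:
  material S: E = 35.52 GPa, ρ = 2000 kg/m³
  material Q: E = 201.0 GPa, ρ = 8001 kg/m³
  material V: E = 302.7 GPa, ρ = 1860 kg/m³
  material Z: E = 206.2 GPa, ρ = 7850 kg/m³
  material V: M = 3.61×10⁻³
  material S: M = 1.64×10⁻³
  material Z: M = 0.753×10⁻³
  material Q: M = 0.732×10⁻³
Material V has the largest M.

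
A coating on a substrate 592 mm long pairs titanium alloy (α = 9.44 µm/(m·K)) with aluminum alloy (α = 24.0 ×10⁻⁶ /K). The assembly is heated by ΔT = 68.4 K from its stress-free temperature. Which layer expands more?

α(titanium alloy) = 9.44×10⁻⁶/K vs α(aluminum alloy) = 24.0×10⁻⁶/K.
Higher α expands more for the same ΔT: aluminum alloy.

aluminum alloy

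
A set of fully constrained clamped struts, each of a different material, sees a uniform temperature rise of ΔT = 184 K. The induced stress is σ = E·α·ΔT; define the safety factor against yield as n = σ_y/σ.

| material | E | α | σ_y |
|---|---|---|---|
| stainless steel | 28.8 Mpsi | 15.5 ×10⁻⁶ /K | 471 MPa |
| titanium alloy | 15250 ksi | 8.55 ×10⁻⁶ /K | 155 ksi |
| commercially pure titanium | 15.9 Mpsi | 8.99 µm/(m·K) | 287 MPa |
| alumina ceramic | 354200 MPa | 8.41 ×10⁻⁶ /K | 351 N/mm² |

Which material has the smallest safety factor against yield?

Per material, after unit conversion:
  stainless steel: E = 198.6, α = 15.5, σ_y = 471.0 → σ = 566 MPa, n = 0.832
  titanium alloy: E = 105.1, α = 8.55, σ_y = 1069 → σ = 165 MPa, n = 6.46
  commercially pure titanium: E = 109.6, α = 8.99, σ_y = 287.0 → σ = 181 MPa, n = 1.58
  alumina ceramic: E = 354.2, α = 8.41, σ_y = 351.0 → σ = 548 MPa, n = 0.640
Alumina ceramic has the lowest safety factor, n = 0.640.

alumina ceramic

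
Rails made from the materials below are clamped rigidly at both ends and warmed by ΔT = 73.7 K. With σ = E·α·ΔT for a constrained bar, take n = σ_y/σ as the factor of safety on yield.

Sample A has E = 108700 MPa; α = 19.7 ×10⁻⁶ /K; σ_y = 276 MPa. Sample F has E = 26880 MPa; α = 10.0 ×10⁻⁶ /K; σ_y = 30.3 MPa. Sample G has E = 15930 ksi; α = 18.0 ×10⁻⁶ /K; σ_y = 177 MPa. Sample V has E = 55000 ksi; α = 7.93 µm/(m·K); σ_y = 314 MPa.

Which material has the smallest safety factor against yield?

Converting E to GPa, α to ×10⁻⁶/K, σ_y to MPa, then σ and n for each:
  sample A: E = 108.7, α = 19.7, σ_y = 276.0 → σ = 158 MPa, n = 1.75
  sample F: E = 26.88, α = 10.0, σ_y = 30.30 → σ = 19.8 MPa, n = 1.53
  sample G: E = 109.8, α = 18.0, σ_y = 177.0 → σ = 146 MPa, n = 1.21
  sample V: E = 379.2, α = 7.93, σ_y = 314.0 → σ = 222 MPa, n = 1.42
Smallest n: sample G with n = 1.21.

sample G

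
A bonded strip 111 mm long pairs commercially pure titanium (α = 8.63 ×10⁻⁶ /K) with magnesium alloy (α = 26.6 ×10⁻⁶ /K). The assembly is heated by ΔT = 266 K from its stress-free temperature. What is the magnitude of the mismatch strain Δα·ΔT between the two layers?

Δα = |8.63 − 26.6|×10⁻⁶/K = 18.0×10⁻⁶/K.
Mismatch strain = Δα·ΔT = 18.0×10⁻⁶ × 266.0 = 4.78×10⁻³.

4.78×10⁻³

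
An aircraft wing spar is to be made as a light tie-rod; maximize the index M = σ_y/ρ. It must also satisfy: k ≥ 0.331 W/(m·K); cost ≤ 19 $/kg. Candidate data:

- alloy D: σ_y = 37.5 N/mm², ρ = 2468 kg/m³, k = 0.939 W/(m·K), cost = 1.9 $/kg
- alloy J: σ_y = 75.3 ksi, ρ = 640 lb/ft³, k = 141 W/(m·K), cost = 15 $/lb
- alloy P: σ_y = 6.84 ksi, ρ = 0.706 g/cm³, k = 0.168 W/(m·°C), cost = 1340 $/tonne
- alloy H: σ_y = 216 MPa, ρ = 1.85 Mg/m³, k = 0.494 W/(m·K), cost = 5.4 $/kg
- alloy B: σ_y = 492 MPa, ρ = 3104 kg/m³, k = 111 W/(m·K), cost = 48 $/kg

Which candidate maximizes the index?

Screen on constraints: k ≥ 0.331 W/(m·K); cost ≤ 19 $/kg. Survivors: alloy D, alloy H.
Convert each candidate to consistent units, then evaluate M:
  alloy D: σ_y = 37.50 MPa, ρ = 2468 kg/m³
  alloy H: σ_y = 216.0 MPa, ρ = 1850 kg/m³
  alloy H: M = 117 kN·m/kg
  alloy D: M = 15.2 kN·m/kg
Highest index: alloy H.

alloy H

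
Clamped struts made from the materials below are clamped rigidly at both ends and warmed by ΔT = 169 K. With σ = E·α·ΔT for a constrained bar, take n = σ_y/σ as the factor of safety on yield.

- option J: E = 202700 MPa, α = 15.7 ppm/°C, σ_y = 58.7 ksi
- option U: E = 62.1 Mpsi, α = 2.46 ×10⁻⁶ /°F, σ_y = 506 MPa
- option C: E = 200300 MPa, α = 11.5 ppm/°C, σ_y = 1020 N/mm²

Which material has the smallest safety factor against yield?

With everything in SI (GPa, ×10⁻⁶/K, MPa):
  option J: E = 202.7, α = 15.7, σ_y = 404.7 → σ = 538 MPa, n = 0.753
  option U: E = 428.2, α = 4.43, σ_y = 506.0 → σ = 320 MPa, n = 1.58
  option C: E = 200.3, α = 11.5, σ_y = 1020 → σ = 389 MPa, n = 2.62
Smallest n: option J with n = 0.753.

option J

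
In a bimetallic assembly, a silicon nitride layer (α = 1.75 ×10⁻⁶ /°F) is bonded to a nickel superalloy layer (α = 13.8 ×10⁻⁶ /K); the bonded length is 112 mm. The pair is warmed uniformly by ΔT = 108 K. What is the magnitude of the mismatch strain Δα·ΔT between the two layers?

1.15×10⁻³

silicon nitride: α = 1.75×10⁻⁶/°F × 9/5 = 3.15×10⁻⁶/K.
Δα = |3.15 − 13.8|×10⁻⁶/K = 10.7×10⁻⁶/K.
Mismatch strain = Δα·ΔT = 10.7×10⁻⁶ × 108.0 = 1.15×10⁻³.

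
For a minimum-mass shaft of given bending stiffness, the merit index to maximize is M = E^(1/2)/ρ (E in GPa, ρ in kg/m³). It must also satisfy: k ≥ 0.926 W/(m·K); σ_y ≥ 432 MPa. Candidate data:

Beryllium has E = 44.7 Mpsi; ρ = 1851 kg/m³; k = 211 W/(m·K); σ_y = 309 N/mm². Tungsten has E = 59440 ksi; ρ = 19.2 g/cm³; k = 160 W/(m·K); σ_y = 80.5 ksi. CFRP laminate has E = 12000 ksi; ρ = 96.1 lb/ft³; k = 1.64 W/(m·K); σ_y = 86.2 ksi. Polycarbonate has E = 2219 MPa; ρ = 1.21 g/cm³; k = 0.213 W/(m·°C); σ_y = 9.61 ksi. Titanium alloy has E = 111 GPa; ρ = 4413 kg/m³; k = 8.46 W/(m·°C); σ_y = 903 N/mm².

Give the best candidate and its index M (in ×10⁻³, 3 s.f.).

Screen on constraints: k ≥ 0.926 W/(m·K); σ_y ≥ 432 MPa. Survivors: tungsten, CFRP laminate, titanium alloy.
Normalizing units and computing the index:
  tungsten: E = 409.8 GPa, ρ = 19200 kg/m³
  CFRP laminate: E = 82.74 GPa, ρ = 1539 kg/m³
  titanium alloy: E = 111.0 GPa, ρ = 4413 kg/m³
  CFRP laminate: M = 5.91×10⁻³
  titanium alloy: M = 2.39×10⁻³
  tungsten: M = 1.05×10⁻³
Highest index: CFRP laminate.

CFRP laminate, M = 5.91×10⁻³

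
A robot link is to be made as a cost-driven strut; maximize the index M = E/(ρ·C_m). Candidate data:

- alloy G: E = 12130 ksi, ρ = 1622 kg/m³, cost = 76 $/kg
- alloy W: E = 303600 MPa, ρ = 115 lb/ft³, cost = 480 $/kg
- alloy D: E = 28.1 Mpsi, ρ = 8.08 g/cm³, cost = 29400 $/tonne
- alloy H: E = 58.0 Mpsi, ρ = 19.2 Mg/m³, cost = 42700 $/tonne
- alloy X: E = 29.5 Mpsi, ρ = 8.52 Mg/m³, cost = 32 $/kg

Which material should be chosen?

In SI units:
  alloy G: E = 83.63 GPa, ρ = 1622 kg/m³, cost = 76.00 $/kg
  alloy W: E = 303.6 GPa, ρ = 1842 kg/m³, cost = 480.0 $/kg
  alloy D: E = 193.7 GPa, ρ = 8080 kg/m³, cost = 29.40 $/kg
  alloy H: E = 399.9 GPa, ρ = 19200 kg/m³, cost = 42.70 $/kg
  alloy X: E = 203.4 GPa, ρ = 8520 kg/m³, cost = 32.00 $/kg
  alloy D: M = 0.816 MN·m per $
  alloy X: M = 0.746 MN·m per $
  alloy G: M = 0.678 MN·m per $
  alloy H: M = 0.488 MN·m per $
  alloy W: M = 0.343 MN·m per $
Highest index: alloy D.

alloy D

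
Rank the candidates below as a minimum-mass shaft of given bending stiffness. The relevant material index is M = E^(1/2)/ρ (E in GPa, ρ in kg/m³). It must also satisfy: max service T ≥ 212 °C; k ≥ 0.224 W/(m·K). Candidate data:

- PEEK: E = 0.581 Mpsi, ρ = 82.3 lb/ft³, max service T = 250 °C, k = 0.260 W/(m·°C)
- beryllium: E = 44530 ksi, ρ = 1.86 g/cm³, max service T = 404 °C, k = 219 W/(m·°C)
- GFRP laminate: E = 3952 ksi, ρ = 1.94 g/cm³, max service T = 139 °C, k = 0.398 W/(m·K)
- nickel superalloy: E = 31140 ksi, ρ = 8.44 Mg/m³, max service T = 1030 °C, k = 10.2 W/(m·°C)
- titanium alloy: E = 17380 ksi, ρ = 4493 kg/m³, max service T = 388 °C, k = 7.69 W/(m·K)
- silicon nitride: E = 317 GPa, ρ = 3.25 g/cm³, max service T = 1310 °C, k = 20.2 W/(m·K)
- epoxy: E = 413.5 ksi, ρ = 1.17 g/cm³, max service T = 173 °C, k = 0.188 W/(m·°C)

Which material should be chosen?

beryllium

Screen on constraints: max service T ≥ 212 °C; k ≥ 0.224 W/(m·K). Survivors: PEEK, beryllium, nickel superalloy, titanium alloy, silicon nitride.
Convert each candidate to consistent units, then evaluate M:
  PEEK: E = 4.006 GPa, ρ = 1318 kg/m³
  beryllium: E = 307.0 GPa, ρ = 1860 kg/m³
  nickel superalloy: E = 214.7 GPa, ρ = 8440 kg/m³
  titanium alloy: E = 119.8 GPa, ρ = 4493 kg/m³
  silicon nitride: E = 317.0 GPa, ρ = 3250 kg/m³
  beryllium: M = 9.42×10⁻³
  silicon nitride: M = 5.48×10⁻³
  titanium alloy: M = 2.44×10⁻³
  nickel superalloy: M = 1.74×10⁻³
  PEEK: M = 1.52×10⁻³
The maximum is for beryllium.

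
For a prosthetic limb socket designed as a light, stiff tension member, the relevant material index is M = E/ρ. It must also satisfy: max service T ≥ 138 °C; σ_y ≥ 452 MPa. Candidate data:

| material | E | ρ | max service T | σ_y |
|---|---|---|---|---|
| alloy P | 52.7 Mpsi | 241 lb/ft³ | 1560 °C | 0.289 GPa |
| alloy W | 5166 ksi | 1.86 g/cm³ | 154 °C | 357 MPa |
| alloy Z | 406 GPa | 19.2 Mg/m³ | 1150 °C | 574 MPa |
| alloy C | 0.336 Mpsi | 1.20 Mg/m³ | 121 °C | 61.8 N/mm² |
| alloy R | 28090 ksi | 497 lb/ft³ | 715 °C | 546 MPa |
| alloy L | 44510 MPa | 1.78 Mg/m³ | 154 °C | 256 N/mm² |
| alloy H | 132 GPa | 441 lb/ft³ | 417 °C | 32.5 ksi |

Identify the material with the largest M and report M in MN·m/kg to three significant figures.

alloy R, M = 24.3 MN·m/kg

Screen on constraints: max service T ≥ 138 °C; σ_y ≥ 452 MPa. Survivors: alloy Z, alloy R.
Convert each candidate to consistent units, then evaluate M:
  alloy Z: E = 406.0 GPa, ρ = 19200 kg/m³
  alloy R: E = 193.7 GPa, ρ = 7961 kg/m³
  alloy R: M = 24.3 MN·m/kg
  alloy Z: M = 21.1 MN·m/kg
Highest index: alloy R.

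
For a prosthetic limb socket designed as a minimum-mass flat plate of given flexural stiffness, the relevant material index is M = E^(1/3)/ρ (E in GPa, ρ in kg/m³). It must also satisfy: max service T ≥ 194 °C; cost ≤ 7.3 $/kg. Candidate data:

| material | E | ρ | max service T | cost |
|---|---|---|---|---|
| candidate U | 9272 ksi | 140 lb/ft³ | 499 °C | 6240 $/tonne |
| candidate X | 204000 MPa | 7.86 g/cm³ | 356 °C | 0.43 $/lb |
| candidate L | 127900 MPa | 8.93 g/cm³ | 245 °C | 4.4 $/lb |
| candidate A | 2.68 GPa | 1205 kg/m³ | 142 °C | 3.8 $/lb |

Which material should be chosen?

Screen on constraints: max service T ≥ 194 °C; cost ≤ 7.3 $/kg. Survivors: candidate U, candidate X.
In SI units:
  candidate U: E = 63.93 GPa, ρ = 2243 kg/m³
  candidate X: E = 204.0 GPa, ρ = 7860 kg/m³
  candidate U: M = 1.78×10⁻³
  candidate X: M = 0.749×10⁻³
Candidate U has the largest M.

candidate U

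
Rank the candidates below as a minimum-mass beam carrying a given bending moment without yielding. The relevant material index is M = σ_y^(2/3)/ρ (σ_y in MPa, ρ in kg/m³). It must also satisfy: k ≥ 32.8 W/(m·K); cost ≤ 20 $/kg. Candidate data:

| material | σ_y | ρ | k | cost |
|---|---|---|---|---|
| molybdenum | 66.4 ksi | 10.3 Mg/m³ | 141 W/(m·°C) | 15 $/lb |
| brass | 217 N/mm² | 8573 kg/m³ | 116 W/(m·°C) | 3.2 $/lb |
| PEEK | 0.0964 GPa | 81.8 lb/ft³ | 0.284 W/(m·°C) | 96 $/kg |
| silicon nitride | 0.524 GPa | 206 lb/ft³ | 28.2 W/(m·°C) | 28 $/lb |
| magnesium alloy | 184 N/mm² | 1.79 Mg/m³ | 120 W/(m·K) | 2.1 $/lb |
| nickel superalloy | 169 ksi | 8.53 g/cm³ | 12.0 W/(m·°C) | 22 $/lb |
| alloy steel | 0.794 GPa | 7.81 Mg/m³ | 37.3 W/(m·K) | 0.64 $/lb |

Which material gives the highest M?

magnesium alloy

Screen on constraints: k ≥ 32.8 W/(m·K); cost ≤ 20 $/kg. Survivors: brass, magnesium alloy, alloy steel.
After converting to SI:
  brass: σ_y = 217.0 MPa, ρ = 8573 kg/m³
  magnesium alloy: σ_y = 184.0 MPa, ρ = 1790 kg/m³
  alloy steel: σ_y = 794.0 MPa, ρ = 7810 kg/m³
  magnesium alloy: M = 18.1×10⁻³
  alloy steel: M = 11.0×10⁻³
  brass: M = 4.21×10⁻³
Magnesium alloy has the largest M.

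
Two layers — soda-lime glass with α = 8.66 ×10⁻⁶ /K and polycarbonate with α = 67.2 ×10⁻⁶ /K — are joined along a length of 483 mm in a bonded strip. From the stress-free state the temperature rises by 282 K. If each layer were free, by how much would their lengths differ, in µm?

Δα = |8.66 − 67.2|×10⁻⁶/K = 58.5×10⁻⁶/K.
ΔL_mismatch = Δα·L·ΔT = 58.5×10⁻⁶ × 483.0 mm × 282.0 K = 7970 µm.

7970 µm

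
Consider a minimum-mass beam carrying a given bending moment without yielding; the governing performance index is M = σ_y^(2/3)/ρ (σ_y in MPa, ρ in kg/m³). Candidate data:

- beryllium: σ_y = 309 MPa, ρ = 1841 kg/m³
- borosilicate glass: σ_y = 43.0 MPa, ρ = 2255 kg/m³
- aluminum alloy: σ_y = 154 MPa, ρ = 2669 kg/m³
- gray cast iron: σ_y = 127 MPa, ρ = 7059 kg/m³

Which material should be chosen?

beryllium

Evaluate M for each candidate:
  beryllium: M = 24.8×10⁻³
  aluminum alloy: M = 10.8×10⁻³
  borosilicate glass: M = 5.44×10⁻³
  gray cast iron: M = 3.58×10⁻³
Beryllium ranks first.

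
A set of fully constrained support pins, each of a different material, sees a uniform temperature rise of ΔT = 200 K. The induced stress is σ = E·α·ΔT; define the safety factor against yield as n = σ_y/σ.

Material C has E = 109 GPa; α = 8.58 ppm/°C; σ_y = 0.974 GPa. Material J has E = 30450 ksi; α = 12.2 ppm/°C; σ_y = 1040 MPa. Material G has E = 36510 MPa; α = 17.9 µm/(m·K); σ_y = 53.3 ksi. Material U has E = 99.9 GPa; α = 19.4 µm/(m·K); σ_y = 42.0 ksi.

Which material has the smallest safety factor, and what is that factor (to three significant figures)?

In consistent units (E in GPa, α in ×10⁻⁶/K, σ_y in MPa):
  material C: E = 109.0, α = 8.58, σ_y = 974.0 → σ = 187 MPa, n = 5.21
  material J: E = 209.9, α = 12.2, σ_y = 1040 → σ = 512 MPa, n = 2.03
  material G: E = 36.51, α = 17.9, σ_y = 367.5 → σ = 131 MPa, n = 2.81
  material U: E = 99.90, α = 19.4, σ_y = 289.6 → σ = 388 MPa, n = 0.747
Material U has the lowest safety factor, n = 0.747.

material U, n = 0.747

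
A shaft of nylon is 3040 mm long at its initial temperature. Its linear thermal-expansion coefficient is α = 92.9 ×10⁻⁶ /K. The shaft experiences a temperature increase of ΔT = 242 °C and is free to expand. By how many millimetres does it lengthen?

68.3 mm

ΔL = α·L₀·ΔT = 92.9×10⁻⁶ × 3040 mm × 242.0 K = 68.3 mm.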